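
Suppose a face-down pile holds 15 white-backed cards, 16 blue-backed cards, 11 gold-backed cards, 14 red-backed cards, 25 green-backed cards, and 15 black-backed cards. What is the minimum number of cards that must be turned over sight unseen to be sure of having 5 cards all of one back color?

25

Treat the 6 back colors as pigeonholes.
The worst case takes 4 cards of each back color without reaching 5 of any: 6 × 4 = 24.
The next card must bring some back color to 5, so 24 + 1 = 25.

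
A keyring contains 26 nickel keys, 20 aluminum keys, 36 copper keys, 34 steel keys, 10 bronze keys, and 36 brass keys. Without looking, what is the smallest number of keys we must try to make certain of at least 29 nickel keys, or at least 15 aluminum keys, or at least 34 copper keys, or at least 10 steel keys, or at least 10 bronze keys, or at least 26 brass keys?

117

The worst case stops just short of every target: all 26 nickel, 14 aluminum, 33 copper, 9 steel, 9 bronze, 25 brass — 26 + 14 + 33 + 9 + 9 + 25 = 116 keys.
One more key must push some type to its target, so 116 + 1 = 117.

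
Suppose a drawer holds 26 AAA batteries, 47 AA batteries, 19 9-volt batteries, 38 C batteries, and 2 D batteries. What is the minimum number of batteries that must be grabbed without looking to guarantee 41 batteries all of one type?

In the worst case we take at most 40 of each type, but all 26 AAA, all 19 9-volt, all 38 C, and all 2 D (fewer than 40), giving 26 + 40 + 19 + 38 + 2 = 125.
One more battery then forces some type to 41, so 125 + 1 = 126.

126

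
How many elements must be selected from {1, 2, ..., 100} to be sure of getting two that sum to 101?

Partition {1, …, 100} into 50 pairs: {1,100}, {2,99}, …, {50,51}.
Choosing 50 integers — say the integers 1 through 50 — takes one from each pair and avoids the property.
Choosing 51 forces two into the same pair by pigeonhole, and those sum to 101. So 51.

51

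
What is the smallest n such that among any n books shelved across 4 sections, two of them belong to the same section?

5

There are 4 sections acting as pigeonholes.
With 4 books we could place one in each, avoiding any repeat.
One more forces some class to hold 2, so 4 + 1 = 5.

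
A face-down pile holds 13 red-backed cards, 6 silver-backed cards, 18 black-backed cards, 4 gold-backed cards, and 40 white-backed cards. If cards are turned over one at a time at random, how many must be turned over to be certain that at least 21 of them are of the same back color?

62

In the worst case we take at most 20 of each back color, but all 13 red-backed, all 6 silver-backed, all 18 black-backed, and all 4 gold-backed (fewer than 20), giving 13 + 6 + 18 + 4 + 20 = 61.
One more card then forces some back color to 21, so 61 + 1 = 62.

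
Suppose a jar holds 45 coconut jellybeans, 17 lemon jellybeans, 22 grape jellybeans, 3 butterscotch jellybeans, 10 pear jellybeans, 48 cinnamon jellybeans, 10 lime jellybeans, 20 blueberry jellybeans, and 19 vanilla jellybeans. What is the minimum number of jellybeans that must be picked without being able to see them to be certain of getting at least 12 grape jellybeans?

To avoid grape jellybeans as long as possible, exhaust the other 8 flavors first.
The worst case draws every non-grape jellybean first: 45 + 17 + 3 + 10 + 48 + 10 + 20 + 19 = 172.
The next 12 draws are then forced to be grape, giving 172 + 12 = 184.

184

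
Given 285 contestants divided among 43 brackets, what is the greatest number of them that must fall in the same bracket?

If each of the 43 brackets held at most 6, the total would be at most 43 × 6 = 258 < 285, a contradiction.
So at least one holds ⌈285/43⌉ = 7.

7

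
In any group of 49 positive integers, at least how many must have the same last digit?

5

There are 10 possible last digits, which serve as the pigeonholes.
If each of the 10 possible last digits held at most 4, the total would be at most 10 × 4 = 40 < 49, a contradiction.
So at least one holds ⌈49/10⌉ = 5.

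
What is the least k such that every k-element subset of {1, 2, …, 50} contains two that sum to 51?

Partition {1, …, 50} into 25 pairs: {1,50}, {2,49}, …, {25,26}.
Choosing 25 integers — say the integers 1 through 25 — takes one from each pair and avoids the property.
Choosing 26 forces two into the same pair by pigeonhole, and those sum to 51. So 26.

26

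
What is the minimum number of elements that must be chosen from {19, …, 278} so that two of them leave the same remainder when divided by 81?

82

Group the integers by remainder mod 81; there are 81 residue classes, each nonempty in this range.
Choosing one from each class (81 integers) avoids any shared remainder.
One more choice must repeat a class, so two differ by a multiple of 81. Hence 81 + 1 = 82.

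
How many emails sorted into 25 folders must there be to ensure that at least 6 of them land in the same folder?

126

There are 25 folders acting as pigeonholes.
With 25 × 5 = 125 emails we could place exactly 5 in each, with no class reaching 6.
One more forces some class to hold 6, so 125 + 1 = 126.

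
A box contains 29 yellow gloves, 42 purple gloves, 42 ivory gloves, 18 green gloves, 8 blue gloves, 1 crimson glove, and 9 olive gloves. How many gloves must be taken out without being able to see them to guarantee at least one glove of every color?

The hardest color to obtain is crimson: we could draw every other glove first — 149 − 1 = 148 gloves — without a single crimson one.
The next draw must be crimson, so 148 + 1 = 149.

149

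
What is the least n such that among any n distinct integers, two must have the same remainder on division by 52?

53

Two integers differ by a multiple of 52 exactly when they share a remainder mod 52.
There are 52 residue classes mod 52, so 52 integers can all lie in distinct classes.
One more integer must repeat a residue, giving a difference divisible by 52. So n = 52 + 1 = 53.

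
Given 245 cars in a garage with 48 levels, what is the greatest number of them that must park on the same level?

If each of the 48 levels held at most 5, the total would be at most 48 × 5 = 240 < 245, a contradiction.
So at least one holds ⌈245/48⌉ = 6.

6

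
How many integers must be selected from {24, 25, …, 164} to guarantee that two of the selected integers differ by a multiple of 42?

43

Use the pigeonhole principle on residue classes: group the integers by remainder mod 42; there are 42 residue classes, each nonempty in this range.
Choosing one from each class (42 integers) avoids any shared remainder.
One more choice must repeat a class, so two differ by a multiple of 42. Hence 42 + 1 = 43.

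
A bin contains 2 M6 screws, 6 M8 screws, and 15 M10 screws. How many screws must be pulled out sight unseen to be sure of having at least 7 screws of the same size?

15

Treat the 3 sizes as pigeonholes.
In the worst case we take at most 6 of each size, but all 2 M6 (fewer than 6), giving 2 + 6 + 6 = 14.
One more screw then forces some size to 7, so 14 + 1 = 15.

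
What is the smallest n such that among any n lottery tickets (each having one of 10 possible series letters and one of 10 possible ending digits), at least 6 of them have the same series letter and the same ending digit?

501

There are 10 × 10 = 100 (series letter, ending digit) combinations acting as pigeonholes.
With 100 × 5 = 500 lottery tickets we could place exactly 5 in each, with no (series letter, ending digit) pair reaching 6.
One more forces some (series letter, ending digit) pair to hold 6, so 500 + 1 = 501.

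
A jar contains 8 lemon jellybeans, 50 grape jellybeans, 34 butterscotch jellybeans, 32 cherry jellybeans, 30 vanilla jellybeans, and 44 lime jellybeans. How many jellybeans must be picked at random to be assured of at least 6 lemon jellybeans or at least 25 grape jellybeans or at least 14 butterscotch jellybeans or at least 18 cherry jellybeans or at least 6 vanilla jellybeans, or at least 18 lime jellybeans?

Each of the 6 flavors has its own threshold; avoid all of them simultaneously.
The worst case stops just short of every target: 5 lemon, 24 grape, 13 butterscotch, 17 cherry, 5 vanilla, 17 lime — 5 + 24 + 13 + 17 + 5 + 17 = 81 jellybeans.
One more jellybean must push some flavor to its target, so 81 + 1 = 82.

82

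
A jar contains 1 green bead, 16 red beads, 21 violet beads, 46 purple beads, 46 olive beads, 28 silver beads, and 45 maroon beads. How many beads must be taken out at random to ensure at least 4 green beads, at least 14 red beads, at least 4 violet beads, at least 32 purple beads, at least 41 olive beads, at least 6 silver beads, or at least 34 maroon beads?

The worst case stops just short of every target: all 1 green, 13 red, 3 violet, 31 purple, 40 olive, 5 silver, 33 maroon — 1 + 13 + 3 + 31 + 40 + 5 + 33 = 126 beads.
One more bead must push some color to its target, so 126 + 1 = 127.

127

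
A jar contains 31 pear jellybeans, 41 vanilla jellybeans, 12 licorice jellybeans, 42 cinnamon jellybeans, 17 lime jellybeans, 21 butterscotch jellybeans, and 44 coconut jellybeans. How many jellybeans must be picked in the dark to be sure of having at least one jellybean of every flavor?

197

The hardest flavor to obtain is licorice: we could draw every other jellybean first — 208 − 12 = 196 jellybeans — without a single licorice one.
The next draw must be licorice, so 196 + 1 = 197.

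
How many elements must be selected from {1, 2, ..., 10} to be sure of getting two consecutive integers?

6

Partition {1, …, 10} into 5 pairs: {1,2}, {3,4}, …, {9,10}.
Choosing 5 integers — say the 5 even numbers 2, 4, …, 10 — takes one from each pair and avoids the property.
Choosing 6 forces two into the same pair by pigeonhole, and those are consecutive. So 6.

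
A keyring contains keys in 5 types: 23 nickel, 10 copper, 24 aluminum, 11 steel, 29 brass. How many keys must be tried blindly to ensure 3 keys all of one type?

11

The worst case takes 2 keys of each type without reaching 3 of any: 5 × 2 = 10.
The next key must bring some type to 3, so 10 + 1 = 11.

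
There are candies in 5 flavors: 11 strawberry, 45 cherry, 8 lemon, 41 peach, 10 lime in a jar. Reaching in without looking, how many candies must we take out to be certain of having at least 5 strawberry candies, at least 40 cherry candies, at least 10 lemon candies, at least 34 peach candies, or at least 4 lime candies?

The worst case stops just short of every target: 4 strawberry, 39 cherry, all 8 lemon, 33 peach, 3 lime — 4 + 39 + 8 + 33 + 3 = 87 candies.
One more candy must push some flavor to its target, so 87 + 1 = 88.

88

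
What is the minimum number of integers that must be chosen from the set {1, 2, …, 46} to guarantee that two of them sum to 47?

Partition {1, …, 46} into 23 pairs: {1,46}, {2,45}, …, {23,24}.
Choosing 23 integers — say the integers 1 through 23 — takes one from each pair and avoids the property.
Choosing 24 forces two into the same pair by pigeonhole, and those sum to 47. So 24.

24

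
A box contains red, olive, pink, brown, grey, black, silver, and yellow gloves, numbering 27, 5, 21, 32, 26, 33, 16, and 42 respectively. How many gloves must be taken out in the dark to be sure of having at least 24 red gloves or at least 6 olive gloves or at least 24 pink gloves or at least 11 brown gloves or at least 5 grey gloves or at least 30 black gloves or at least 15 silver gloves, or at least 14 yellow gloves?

Each of the 8 colors has its own threshold; avoid all of them simultaneously.
The worst case stops just short of every target: 23 red, 5 olive, all 21 pink, 10 brown, 4 grey, 29 black, 14 silver, 13 yellow — 23 + 5 + 21 + 10 + 4 + 29 + 14 + 13 = 119 gloves.
One more glove must push some color to its target, so 119 + 1 = 120.

120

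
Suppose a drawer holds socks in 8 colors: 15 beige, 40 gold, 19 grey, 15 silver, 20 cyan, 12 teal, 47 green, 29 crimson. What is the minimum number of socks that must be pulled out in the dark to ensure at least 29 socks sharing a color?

166

In the worst case we take at most 28 of each color, but all 15 beige, all 19 grey, all 15 silver, all 20 cyan, and all 12 teal (fewer than 28), giving 15 + 28 + 19 + 15 + 20 + 12 + 28 + 28 = 165.
One more sock then forces some color to 29, so 165 + 1 = 166.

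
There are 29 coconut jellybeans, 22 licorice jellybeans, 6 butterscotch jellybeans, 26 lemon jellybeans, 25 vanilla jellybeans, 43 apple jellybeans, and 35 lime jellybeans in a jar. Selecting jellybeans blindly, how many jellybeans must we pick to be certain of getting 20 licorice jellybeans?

184

To avoid licorice jellybeans as long as possible, exhaust the other 6 flavors first.
The worst case draws every non-licorice jellybean first: 29 + 6 + 26 + 25 + 43 + 35 = 164.
The next 20 draws are then forced to be licorice, giving 164 + 20 = 184.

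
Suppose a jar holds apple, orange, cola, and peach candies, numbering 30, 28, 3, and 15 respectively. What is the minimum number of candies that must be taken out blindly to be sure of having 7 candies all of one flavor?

22

Treat the 4 flavors as pigeonholes.
In the worst case we take at most 6 of each flavor, but all 3 cola (fewer than 6), giving 6 + 6 + 3 + 6 = 21.
One more candy then forces some flavor to 7, so 21 + 1 = 22.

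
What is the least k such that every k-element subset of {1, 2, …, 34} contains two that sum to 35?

Partition {1, …, 34} into 17 pairs: {1,34}, {2,33}, …, {17,18}.
Choosing 17 integers — say the integers 1 through 17 — takes one from each pair and avoids the property.
Choosing 18 forces two into the same pair by pigeonhole, and those sum to 35. So 18.

18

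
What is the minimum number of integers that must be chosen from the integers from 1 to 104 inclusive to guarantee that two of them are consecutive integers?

Partition {1, …, 104} into 52 pairs: {1,2}, {3,4}, …, {103,104}.
Choosing 52 integers — say the 52 even numbers 2, 4, …, 104 — takes one from each pair and avoids the property.
Choosing 53 forces two into the same pair by pigeonhole, and those are consecutive. So 53.

53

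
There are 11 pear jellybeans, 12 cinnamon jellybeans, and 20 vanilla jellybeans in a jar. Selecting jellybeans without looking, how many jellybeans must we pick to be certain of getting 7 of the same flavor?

The worst case takes 6 jellybeans of each flavor without reaching 7 of any: 3 × 6 = 18.
The next jellybean must bring some flavor to 7, so 18 + 1 = 19.

19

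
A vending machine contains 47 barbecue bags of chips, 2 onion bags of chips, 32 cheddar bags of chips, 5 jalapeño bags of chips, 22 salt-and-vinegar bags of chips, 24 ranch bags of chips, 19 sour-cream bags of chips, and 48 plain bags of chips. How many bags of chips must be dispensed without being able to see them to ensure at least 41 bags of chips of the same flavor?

185

In the worst case we take at most 40 of each flavor, but all 2 onion, all 32 cheddar, all 5 jalapeño, all 22 salt-and-vinegar, all 24 ranch, and all 19 sour-cream (fewer than 40), giving 40 + 2 + 32 + 5 + 22 + 24 + 19 + 40 = 184.
One more bag of chips then forces some flavor to 41, so 184 + 1 = 185.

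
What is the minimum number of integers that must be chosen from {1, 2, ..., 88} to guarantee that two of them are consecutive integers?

45

Partition {1, …, 88} into 44 pairs: {1,2}, {3,4}, …, {87,88}.
Choosing 44 integers — say the 44 even numbers 2, 4, …, 88 — takes one from each pair and avoids the property.
Choosing 45 forces two into the same pair by pigeonhole, and those are consecutive. So 45.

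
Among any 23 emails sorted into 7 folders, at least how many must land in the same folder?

4

The 23 emails fall into 7 folders.
If each of the 7 folders held at most 3, the total would be at most 7 × 3 = 21 < 23, a contradiction.
So at least one holds ⌈23/7⌉ = 4.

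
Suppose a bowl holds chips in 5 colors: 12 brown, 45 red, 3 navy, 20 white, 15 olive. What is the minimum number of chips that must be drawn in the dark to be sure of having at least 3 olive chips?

To avoid olive chips as long as possible, exhaust the other 4 colors first.
The worst case draws every non-olive chip first: 12 + 45 + 3 + 20 = 80.
The next 3 draws are then forced to be olive, giving 80 + 3 = 83.

83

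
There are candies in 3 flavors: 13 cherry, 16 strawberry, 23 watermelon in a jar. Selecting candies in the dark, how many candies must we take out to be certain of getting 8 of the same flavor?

The worst case takes 7 candies of each flavor without reaching 8 of any: 3 × 7 = 21.
The next candy must bring some flavor to 8, so 21 + 1 = 22.

22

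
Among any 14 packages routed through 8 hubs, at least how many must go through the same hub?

2

The 14 packages fall into 8 hubs.
If each of the 8 hubs held at most 1, the total would be at most 8 × 1 = 8 < 14, a contradiction.
So at least one holds ⌈14/8⌉ = 2.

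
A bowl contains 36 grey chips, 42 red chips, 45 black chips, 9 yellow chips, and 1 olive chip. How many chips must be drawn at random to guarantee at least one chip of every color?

133

The hardest color to obtain is olive: we could draw every other chip first — 133 − 1 = 132 chips — without a single olive one.
The next draw must be olive, so 132 + 1 = 133.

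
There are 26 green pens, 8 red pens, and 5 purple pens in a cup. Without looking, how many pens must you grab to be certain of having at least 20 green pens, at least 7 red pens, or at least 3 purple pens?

Each of the 3 ink colors has its own threshold; avoid all of them simultaneously.
The worst case stops just short of every target: 19 green, 6 red, 2 purple — 19 + 6 + 2 = 27 pens.
One more pen must push some ink color to its target, so 27 + 1 = 28.

28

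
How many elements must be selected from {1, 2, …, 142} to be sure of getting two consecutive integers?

72

Partition {1, …, 142} into 71 pairs: {1,2}, {3,4}, …, {141,142}.
Choosing 71 integers — say the 71 even numbers 2, 4, …, 142 — takes one from each pair and avoids the property.
Choosing 72 forces two into the same pair by pigeonhole, and those are consecutive. So 72.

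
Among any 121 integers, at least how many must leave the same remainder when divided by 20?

The 121 integers fall into 20 residue classes modulo 20.
If each of the 20 residue classes modulo 20 held at most 6, the total would be at most 20 × 6 = 120 < 121, a contradiction.
So at least one holds ⌈121/20⌉ = 7.

7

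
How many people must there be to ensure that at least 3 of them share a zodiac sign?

There are 12 zodiac signs acting as pigeonholes.
With 12 × 2 = 24 people we could place exactly 2 in each, with no class reaching 3.
One more forces some class to hold 3, so 24 + 1 = 25.

25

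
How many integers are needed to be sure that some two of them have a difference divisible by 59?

60

Use the pigeonhole principle on residue classes: two integers differ by a multiple of 59 exactly when they share a remainder mod 59.
There are 59 residue classes mod 59, so 59 integers can all lie in distinct classes.
One more integer must repeat a residue, giving a difference divisible by 59. So n = 59 + 1 = 60.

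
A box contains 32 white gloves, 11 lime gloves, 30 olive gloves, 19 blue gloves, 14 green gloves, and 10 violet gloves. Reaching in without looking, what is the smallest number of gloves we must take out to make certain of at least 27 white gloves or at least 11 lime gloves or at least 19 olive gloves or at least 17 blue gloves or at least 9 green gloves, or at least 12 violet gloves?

89

Each of the 6 colors has its own threshold; avoid all of them simultaneously.
The worst case stops just short of every target: 26 white, 10 lime, 18 olive, 16 blue, 8 green, all 10 violet — 26 + 10 + 18 + 16 + 8 + 10 = 88 gloves.
One more glove must push some color to its target, so 88 + 1 = 89.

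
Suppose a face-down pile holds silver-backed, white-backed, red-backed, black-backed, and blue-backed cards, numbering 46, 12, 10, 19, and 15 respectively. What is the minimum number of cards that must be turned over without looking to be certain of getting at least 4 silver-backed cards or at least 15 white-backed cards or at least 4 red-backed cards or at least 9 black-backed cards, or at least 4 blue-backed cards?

The worst case stops just short of every target: 3 silver-backed, all 12 white-backed, 3 red-backed, 8 black-backed, 3 blue-backed — 3 + 12 + 3 + 8 + 3 = 29 cards.
One more card must push some back color to its target, so 29 + 1 = 30.

30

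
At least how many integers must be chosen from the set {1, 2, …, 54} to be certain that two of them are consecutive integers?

Partition {1, …, 54} into 27 pairs: {1,2}, {3,4}, …, {53,54}.
Choosing 27 integers — say the 27 even numbers 2, 4, …, 54 — takes one from each pair and avoids the property.
Choosing 28 forces two into the same pair by pigeonhole, and those are consecutive. So 28.

28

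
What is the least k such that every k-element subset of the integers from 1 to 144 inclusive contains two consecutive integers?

73

Partition {1, …, 144} into 72 pairs: {1,2}, {3,4}, …, {143,144}.
Choosing 72 integers — say the 72 even numbers 2, 4, …, 144 — takes one from each pair and avoids the property.
Choosing 73 forces two into the same pair by pigeonhole, and those are consecutive. So 73.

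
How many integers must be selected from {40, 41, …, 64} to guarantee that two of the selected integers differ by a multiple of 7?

8

Group the integers by remainder mod 7; there are 7 residue classes, each nonempty in this range.
Choosing one from each class (7 integers) avoids any shared remainder.
One more choice must repeat a class, so two differ by a multiple of 7. Hence 7 + 1 = 8.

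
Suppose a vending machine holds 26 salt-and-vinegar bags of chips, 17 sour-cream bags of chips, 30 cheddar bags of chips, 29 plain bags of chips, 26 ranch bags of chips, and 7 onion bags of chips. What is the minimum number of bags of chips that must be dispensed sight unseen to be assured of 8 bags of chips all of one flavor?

43

The worst case takes 7 bags of chips of each flavor without reaching 8 of any: 6 × 7 = 42.
The next bag of chips must bring some flavor to 8, so 42 + 1 = 43.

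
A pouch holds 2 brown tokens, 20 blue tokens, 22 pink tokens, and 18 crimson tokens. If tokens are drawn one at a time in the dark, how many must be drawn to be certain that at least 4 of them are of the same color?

12

In the worst case we take at most 3 of each color, but all 2 brown (fewer than 3), giving 2 + 3 + 3 + 3 = 11.
One more token then forces some color to 4, so 11 + 1 = 12.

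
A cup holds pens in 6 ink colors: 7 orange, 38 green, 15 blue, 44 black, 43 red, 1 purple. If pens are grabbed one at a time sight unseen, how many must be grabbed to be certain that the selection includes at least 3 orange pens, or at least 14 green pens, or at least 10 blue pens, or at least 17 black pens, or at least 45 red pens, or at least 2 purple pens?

85

Each of the 6 ink colors has its own threshold; avoid all of them simultaneously.
The worst case stops just short of every target: 2 orange, 13 green, 9 blue, 16 black, all 43 red, 1 purple — 2 + 13 + 9 + 16 + 43 + 1 = 84 pens.
One more pen must push some ink color to its target, so 84 + 1 = 85.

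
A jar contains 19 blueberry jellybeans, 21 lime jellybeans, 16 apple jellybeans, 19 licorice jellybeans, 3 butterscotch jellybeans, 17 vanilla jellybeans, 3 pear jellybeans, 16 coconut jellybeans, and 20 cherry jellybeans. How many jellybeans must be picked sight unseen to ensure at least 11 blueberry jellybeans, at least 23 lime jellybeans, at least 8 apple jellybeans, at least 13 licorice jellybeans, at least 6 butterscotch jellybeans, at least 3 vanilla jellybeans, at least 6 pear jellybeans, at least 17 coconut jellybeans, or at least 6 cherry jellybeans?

80

The worst case stops just short of every target: 10 blueberry, all 21 lime, 7 apple, 12 licorice, all 3 butterscotch, 2 vanilla, all 3 pear, 16 coconut, 5 cherry — 10 + 21 + 7 + 12 + 3 + 2 + 3 + 16 + 5 = 79 jellybeans.
One more jellybean must push some flavor to its target, so 79 + 1 = 80.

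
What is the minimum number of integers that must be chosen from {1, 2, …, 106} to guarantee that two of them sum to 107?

54

Partition {1, …, 106} into 53 pairs: {1,106}, {2,105}, …, {53,54}.
Choosing 53 integers — say the integers 1 through 53 — takes one from each pair and avoids the property.
Choosing 54 forces two into the same pair by pigeonhole, and those sum to 107. So 54.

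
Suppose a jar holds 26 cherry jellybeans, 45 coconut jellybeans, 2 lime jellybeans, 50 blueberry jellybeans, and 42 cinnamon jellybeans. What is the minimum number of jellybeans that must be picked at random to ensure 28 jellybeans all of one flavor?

Treat the 5 flavors as pigeonholes.
In the worst case we take at most 27 of each flavor, but all 26 cherry and all 2 lime (fewer than 27), giving 26 + 27 + 2 + 27 + 27 = 109.
One more jellybean then forces some flavor to 28, so 109 + 1 = 110.

110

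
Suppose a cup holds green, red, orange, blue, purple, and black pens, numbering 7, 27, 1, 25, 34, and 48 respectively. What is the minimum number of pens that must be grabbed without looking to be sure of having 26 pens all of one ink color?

In the worst case we take at most 25 of each ink color, but all 7 green and all 1 orange (fewer than 25), giving 7 + 25 + 1 + 25 + 25 + 25 = 108.
One more pen then forces some ink color to 26, so 108 + 1 = 109.

109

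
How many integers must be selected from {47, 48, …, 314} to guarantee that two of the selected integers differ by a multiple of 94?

Group the integers by remainder mod 94; there are 94 residue classes, each nonempty in this range.
Choosing one from each class (94 integers) avoids any shared remainder.
One more choice must repeat a class, so two differ by a multiple of 94. Hence 94 + 1 = 95.

95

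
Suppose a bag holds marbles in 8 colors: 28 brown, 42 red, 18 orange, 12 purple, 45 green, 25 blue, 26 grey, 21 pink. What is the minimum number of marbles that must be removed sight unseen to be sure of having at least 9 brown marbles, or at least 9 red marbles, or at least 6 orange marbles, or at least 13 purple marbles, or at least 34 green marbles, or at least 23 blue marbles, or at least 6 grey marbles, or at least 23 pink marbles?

115

The worst case stops just short of every target: 8 brown, 8 red, 5 orange, 12 purple, 33 green, 22 blue, 5 grey, all 21 pink — 8 + 8 + 5 + 12 + 33 + 22 + 5 + 21 = 114 marbles.
One more marble must push some color to its target, so 114 + 1 = 115.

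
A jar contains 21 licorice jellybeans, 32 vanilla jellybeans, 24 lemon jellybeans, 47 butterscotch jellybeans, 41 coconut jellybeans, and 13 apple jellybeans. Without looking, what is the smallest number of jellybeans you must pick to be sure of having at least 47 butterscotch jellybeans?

178

To avoid butterscotch jellybeans as long as possible, exhaust the other 5 flavors first.
The worst case draws every non-butterscotch jellybean first: 21 + 32 + 24 + 41 + 13 = 131.
The next 47 draws are then forced to be butterscotch, giving 131 + 47 = 178.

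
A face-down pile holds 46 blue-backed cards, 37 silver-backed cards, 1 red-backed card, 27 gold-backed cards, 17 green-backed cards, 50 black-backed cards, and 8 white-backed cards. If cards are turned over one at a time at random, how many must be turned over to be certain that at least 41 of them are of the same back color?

171

In the worst case we take at most 40 of each back color, but all 37 silver-backed, all 1 red-backed, all 27 gold-backed, all 17 green-backed, and all 8 white-backed (fewer than 40), giving 40 + 37 + 1 + 27 + 17 + 40 + 8 = 170.
One more card then forces some back color to 41, so 170 + 1 = 171.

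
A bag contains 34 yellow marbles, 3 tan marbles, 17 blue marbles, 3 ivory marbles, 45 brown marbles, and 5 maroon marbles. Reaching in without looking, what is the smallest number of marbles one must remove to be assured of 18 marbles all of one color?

In the worst case we take at most 17 of each color, but all 3 tan, all 3 ivory, and all 5 maroon (fewer than 17), giving 17 + 3 + 17 + 3 + 17 + 5 = 62.
One more marble then forces some color to 18, so 62 + 1 = 63.

63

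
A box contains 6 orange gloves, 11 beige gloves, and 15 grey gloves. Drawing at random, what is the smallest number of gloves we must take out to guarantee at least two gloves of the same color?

The worst case takes 1 glove of each color without reaching 2 of any: 3 × 1 = 3.
The next glove must bring some color to 2, so 3 + 1 = 4.

4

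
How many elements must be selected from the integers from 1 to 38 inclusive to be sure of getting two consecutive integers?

20

Partition {1, …, 38} into 19 pairs: {1,2}, {3,4}, …, {37,38}.
Choosing 19 integers — say the 19 even numbers 2, 4, …, 38 — takes one from each pair and avoids the property.
Choosing 20 forces two into the same pair by pigeonhole, and those are consecutive. So 20.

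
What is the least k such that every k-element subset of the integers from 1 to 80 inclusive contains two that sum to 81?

Partition {1, …, 80} into 40 pairs: {1,80}, {2,79}, …, {40,41}.
Choosing 40 integers — say the integers 1 through 40 — takes one from each pair and avoids the property.
Choosing 41 forces two into the same pair by pigeonhole, and those sum to 81. So 41.

41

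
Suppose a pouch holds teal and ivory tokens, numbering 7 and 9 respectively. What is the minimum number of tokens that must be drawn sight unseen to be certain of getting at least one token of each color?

10

The hardest color to obtain is teal: we could draw every other token first — 16 − 7 = 9 tokens — without a single teal one.
The next draw must be teal, so 9 + 1 = 10.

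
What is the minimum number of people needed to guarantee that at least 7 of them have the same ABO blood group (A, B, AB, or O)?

25

There are 4 ABO blood groups acting as pigeonholes.
With 4 × 6 = 24 people we could place exactly 6 in each, with no class reaching 7.
One more forces some class to hold 7, so 24 + 1 = 25.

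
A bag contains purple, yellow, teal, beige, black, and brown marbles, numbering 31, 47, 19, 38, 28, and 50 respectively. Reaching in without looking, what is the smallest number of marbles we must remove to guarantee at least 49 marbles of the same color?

212

In the worst case we take at most 48 of each color, but all 31 purple, all 47 yellow, all 19 teal, all 38 beige, and all 28 black (fewer than 48), giving 31 + 47 + 19 + 38 + 28 + 48 = 211.
One more marble then forces some color to 49, so 211 + 1 = 212.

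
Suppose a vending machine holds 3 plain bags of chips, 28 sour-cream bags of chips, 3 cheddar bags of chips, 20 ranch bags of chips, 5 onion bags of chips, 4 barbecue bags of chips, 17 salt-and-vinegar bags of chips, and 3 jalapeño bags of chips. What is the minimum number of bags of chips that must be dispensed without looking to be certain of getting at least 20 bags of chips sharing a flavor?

In the worst case we take at most 19 of each flavor, but all 3 plain, all 3 cheddar, all 5 onion, all 4 barbecue, all 17 salt-and-vinegar, and all 3 jalapeño (fewer than 19), giving 3 + 19 + 3 + 19 + 5 + 4 + 17 + 3 = 73.
One more bag of chips then forces some flavor to 20, so 73 + 1 = 74.

74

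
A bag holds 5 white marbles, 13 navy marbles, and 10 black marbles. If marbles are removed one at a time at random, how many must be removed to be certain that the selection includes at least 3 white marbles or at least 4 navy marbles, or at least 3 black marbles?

8

The worst case stops just short of every target: 2 white, 3 navy, 2 black — 2 + 3 + 2 = 7 marbles.
One more marble must push some color to its target, so 7 + 1 = 8.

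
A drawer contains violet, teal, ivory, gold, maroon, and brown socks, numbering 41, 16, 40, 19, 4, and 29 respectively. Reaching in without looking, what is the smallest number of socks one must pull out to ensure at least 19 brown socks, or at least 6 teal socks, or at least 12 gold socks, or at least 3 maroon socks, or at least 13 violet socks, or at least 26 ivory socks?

74

The worst case stops just short of every target: 12 violet, 5 teal, 25 ivory, 11 gold, 2 maroon, 18 brown — 12 + 5 + 25 + 11 + 2 + 18 = 73 socks.
One more sock must push some color to its target, so 73 + 1 = 74.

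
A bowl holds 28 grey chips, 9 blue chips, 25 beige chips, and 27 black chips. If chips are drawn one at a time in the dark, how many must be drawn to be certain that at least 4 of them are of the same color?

Treat the 4 colors as pigeonholes.
The worst case takes 3 chips of each color without reaching 4 of any: 4 × 3 = 12.
The next chip must bring some color to 4, so 12 + 1 = 13.

13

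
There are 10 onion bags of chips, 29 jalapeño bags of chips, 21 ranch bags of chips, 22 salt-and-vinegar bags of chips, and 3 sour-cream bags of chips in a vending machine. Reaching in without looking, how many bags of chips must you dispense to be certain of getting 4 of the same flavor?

16

The worst case takes 3 bags of chips of each flavor without reaching 4 of any: 5 × 3 = 15.
The next bag of chips must bring some flavor to 4, so 15 + 1 = 16.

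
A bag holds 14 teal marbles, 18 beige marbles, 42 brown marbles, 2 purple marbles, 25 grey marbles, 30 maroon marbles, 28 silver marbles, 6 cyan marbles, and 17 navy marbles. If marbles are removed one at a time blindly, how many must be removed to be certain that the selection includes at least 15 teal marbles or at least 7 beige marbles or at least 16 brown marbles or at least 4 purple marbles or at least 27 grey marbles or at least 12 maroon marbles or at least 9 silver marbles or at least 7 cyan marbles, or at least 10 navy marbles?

The worst case stops just short of every target: 14 teal, 6 beige, 15 brown, all 2 purple, all 25 grey, 11 maroon, 8 silver, 6 cyan, 9 navy — 14 + 6 + 15 + 2 + 25 + 11 + 8 + 6 + 9 = 96 marbles.
One more marble must push some color to its target, so 96 + 1 = 97.

97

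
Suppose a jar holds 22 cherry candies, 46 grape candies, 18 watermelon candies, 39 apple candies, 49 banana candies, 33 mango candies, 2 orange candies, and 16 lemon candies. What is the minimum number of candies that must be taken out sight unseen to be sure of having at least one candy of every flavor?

224

The hardest flavor to obtain is orange: we could draw every other candy first — 225 − 2 = 223 candies — without a single orange one.
The next draw must be orange, so 223 + 1 = 224.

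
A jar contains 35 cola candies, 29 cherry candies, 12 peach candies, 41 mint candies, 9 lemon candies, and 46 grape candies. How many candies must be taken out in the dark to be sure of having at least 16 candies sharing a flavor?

82

Treat the 6 flavors as pigeonholes.
In the worst case we take at most 15 of each flavor, but all 12 peach and all 9 lemon (fewer than 15), giving 15 + 15 + 12 + 15 + 9 + 15 = 81.
One more candy then forces some flavor to 16, so 81 + 1 = 82.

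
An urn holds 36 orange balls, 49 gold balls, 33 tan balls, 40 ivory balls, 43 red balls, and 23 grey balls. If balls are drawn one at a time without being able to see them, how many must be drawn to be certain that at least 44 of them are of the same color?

219

Treat the 6 colors as pigeonholes.
In the worst case we take at most 43 of each color, but all 36 orange, all 33 tan, all 40 ivory, and all 23 grey (fewer than 43), giving 36 + 43 + 33 + 40 + 43 + 23 = 218.
One more ball then forces some color to 44, so 218 + 1 = 219.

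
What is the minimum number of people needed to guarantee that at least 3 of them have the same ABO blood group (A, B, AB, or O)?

9

There are 4 ABO blood groups acting as pigeonholes.
With 4 × 2 = 8 people we could place exactly 2 in each, with no class reaching 3.
One more forces some class to hold 3, so 8 + 1 = 9.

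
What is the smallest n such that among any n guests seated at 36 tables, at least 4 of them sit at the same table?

109

There are 36 tables acting as pigeonholes.
With 36 × 3 = 108 guests we could place exactly 3 in each, with no class reaching 4.
One more forces some class to hold 4, so 108 + 1 = 109.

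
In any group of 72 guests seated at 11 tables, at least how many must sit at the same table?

7

The 72 guests fall into 11 tables.
If each of the 11 tables held at most 6, the total would be at most 11 × 6 = 66 < 72, a contradiction.
So at least one holds ⌈72/11⌉ = 7.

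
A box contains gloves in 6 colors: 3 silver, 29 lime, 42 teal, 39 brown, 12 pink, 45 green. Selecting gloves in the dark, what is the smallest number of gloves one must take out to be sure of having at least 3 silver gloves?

The worst case draws every non-silver glove first: 29 + 42 + 39 + 12 + 45 = 167.
The next 3 draws are then forced to be silver, giving 167 + 3 = 170.

170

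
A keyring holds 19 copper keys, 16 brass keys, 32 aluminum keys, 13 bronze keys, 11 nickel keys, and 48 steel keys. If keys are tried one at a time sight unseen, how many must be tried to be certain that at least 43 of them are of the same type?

134

In the worst case we take at most 42 of each type, but all 19 copper, all 16 brass, all 32 aluminum, all 13 bronze, and all 11 nickel (fewer than 42), giving 19 + 16 + 32 + 13 + 11 + 42 = 133.
One more key then forces some type to 43, so 133 + 1 = 134.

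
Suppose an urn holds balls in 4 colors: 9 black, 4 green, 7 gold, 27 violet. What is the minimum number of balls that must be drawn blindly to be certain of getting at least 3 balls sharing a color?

9

Treat the 4 colors as pigeonholes.
The worst case takes 2 balls of each color without reaching 3 of any: 4 × 2 = 8.
The next ball must bring some color to 3, so 8 + 1 = 9.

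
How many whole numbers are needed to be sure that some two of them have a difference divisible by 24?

25

Use the pigeonhole principle on residue classes: two integers differ by a multiple of 24 exactly when they share a remainder mod 24.
There are 24 residue classes mod 24, so 24 integers can all lie in distinct classes.
One more integer must repeat a residue, giving a difference divisible by 24. So n = 24 + 1 = 25.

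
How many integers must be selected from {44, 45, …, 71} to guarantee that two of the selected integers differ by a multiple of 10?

Use the pigeonhole principle on residue classes: group the integers by remainder mod 10; there are 10 residue classes, each nonempty in this range.
Choosing one from each class (10 integers) avoids any shared remainder.
One more choice must repeat a class, so two differ by a multiple of 10. Hence 10 + 1 = 11.

11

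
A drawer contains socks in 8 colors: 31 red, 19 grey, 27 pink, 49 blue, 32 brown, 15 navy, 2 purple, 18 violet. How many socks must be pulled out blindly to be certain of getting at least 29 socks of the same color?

Treat the 8 colors as pigeonholes.
In the worst case we take at most 28 of each color, but all 19 grey, all 27 pink, all 15 navy, all 2 purple, and all 18 violet (fewer than 28), giving 28 + 19 + 27 + 28 + 28 + 15 + 2 + 18 = 165.
One more sock then forces some color to 29, so 165 + 1 = 166.

166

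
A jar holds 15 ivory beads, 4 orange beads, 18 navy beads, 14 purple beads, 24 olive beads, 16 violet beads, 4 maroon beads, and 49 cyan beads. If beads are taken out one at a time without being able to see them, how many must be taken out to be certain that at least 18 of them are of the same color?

In the worst case we take at most 17 of each color, but all 15 ivory, all 4 orange, all 14 purple, all 16 violet, and all 4 maroon (fewer than 17), giving 15 + 4 + 17 + 14 + 17 + 16 + 4 + 17 = 104.
One more bead then forces some color to 18, so 104 + 1 = 105.

105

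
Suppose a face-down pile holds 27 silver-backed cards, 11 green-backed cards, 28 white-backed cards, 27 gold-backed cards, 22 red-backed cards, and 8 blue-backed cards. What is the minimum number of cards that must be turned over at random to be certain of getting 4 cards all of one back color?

19

Treat the 6 back colors as pigeonholes.
The worst case takes 3 cards of each back color without reaching 4 of any: 6 × 3 = 18.
The next card must bring some back color to 4, so 18 + 1 = 19.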